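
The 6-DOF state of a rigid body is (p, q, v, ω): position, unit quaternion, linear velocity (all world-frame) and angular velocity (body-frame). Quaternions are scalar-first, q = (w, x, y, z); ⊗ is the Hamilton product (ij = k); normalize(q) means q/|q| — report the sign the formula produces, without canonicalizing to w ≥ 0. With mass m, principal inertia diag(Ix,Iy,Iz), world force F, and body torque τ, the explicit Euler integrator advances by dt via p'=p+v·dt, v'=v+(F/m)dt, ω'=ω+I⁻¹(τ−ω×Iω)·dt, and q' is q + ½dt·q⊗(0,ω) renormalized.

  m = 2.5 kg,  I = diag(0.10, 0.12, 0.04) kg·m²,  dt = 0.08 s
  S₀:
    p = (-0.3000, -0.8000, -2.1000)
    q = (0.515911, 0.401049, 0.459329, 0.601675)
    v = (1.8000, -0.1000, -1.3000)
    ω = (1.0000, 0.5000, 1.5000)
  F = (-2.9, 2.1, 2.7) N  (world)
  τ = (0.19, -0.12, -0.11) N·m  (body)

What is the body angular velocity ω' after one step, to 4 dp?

ω' = (1.2000, 0.3600, 1.2600)

ω×(Iω) gyroscopic = (-0.0600, 0.0900, 0.0100)
(τ − ω×Iω)/I = (2.5000, -1.7500, -3.0000)
ω' = ω + α·dt = (1.2000, 0.3600, 1.2600)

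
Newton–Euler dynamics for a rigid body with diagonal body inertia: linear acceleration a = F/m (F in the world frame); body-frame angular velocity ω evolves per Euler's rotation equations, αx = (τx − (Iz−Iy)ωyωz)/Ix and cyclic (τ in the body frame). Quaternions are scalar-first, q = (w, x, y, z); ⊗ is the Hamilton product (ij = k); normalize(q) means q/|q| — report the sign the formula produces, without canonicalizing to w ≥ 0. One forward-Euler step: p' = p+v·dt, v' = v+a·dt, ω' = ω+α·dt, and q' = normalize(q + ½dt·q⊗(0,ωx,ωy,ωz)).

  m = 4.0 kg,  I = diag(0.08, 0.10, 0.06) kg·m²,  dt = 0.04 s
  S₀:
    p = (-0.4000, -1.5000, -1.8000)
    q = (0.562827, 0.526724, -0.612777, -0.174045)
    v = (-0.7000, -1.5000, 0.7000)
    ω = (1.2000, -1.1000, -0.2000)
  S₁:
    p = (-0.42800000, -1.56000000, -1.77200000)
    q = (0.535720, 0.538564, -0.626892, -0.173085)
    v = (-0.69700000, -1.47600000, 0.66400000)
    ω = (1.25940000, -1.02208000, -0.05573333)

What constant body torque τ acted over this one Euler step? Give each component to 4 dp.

ω₁ − ω₀ = (0.05940000, 0.07792000, 0.14426667)
τ = I·(Δω/dt) + ω₀×(Iω₀) = (0.1100, 0.1900, 0.1900)

τ = (0.1100, 0.1900, 0.1900)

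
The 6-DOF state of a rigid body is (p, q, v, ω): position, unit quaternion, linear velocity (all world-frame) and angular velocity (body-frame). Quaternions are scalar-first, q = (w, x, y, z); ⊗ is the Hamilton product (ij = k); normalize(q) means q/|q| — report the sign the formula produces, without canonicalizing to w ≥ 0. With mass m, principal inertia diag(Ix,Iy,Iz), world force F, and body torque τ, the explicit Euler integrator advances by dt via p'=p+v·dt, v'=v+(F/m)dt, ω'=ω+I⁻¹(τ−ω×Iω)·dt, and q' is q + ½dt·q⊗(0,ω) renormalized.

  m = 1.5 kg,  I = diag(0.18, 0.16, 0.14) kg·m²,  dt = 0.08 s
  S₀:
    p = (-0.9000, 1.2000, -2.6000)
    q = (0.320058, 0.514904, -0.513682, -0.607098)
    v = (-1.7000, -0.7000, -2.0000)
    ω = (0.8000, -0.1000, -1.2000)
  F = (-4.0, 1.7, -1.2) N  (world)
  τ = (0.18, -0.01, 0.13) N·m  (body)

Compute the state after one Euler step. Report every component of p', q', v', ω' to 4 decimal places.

p + v·dt = (-1.0360, 1.1440, -2.7600)
v + (F/m)dt = (-1.9133, -0.6093, -2.0640)
(τ − ω×Iω)/I = (1.0133, 0.1775, 0.9171)
new body rate ω' = (0.8811, -0.0858, -1.1266)
Hamilton product q⊗(0,ω) = (-1.1918090, 0.8117550, 0.1002006, -0.0246144)
updated quaternion q' = (0.2719, 0.5465, -0.5088, -0.6071)

p' = (-1.0360, 1.1440, -2.7600)
q' = (0.2719, 0.5465, -0.5088, -0.6071)
v' = (-1.9133, -0.6093, -2.0640)
ω' = (0.8811, -0.0858, -1.1266)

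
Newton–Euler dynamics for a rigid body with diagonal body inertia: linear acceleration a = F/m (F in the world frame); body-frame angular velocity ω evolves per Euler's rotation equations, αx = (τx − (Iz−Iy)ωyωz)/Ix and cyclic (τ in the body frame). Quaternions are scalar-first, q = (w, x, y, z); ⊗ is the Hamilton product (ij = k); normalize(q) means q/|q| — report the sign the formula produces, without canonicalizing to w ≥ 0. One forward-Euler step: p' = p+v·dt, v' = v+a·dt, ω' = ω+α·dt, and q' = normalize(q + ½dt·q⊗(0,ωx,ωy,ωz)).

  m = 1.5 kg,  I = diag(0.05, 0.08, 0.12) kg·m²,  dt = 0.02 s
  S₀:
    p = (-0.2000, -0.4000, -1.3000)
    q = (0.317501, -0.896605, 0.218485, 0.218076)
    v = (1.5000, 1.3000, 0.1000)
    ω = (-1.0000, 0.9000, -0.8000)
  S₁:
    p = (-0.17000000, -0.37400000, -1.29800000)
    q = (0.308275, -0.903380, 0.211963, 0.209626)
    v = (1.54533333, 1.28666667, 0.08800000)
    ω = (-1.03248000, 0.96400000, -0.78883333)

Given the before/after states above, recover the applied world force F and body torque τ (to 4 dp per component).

F = (3.4000, -1.0000, -0.9000)
τ = (-0.1100, 0.2000, 0.0400)

Δv = v₁−v₀ = (0.04533333, -0.01333333, -0.01200000)
applied force F = (3.4000, -1.0000, -0.9000)
Δω = ω₁−ω₀ = (-0.03248000, 0.06400000, 0.01116667)
gyro term ω₀×Iω₀ = (-0.0288, -0.0560, -0.0270)
applied torque τ = (-0.1100, 0.2000, 0.0400)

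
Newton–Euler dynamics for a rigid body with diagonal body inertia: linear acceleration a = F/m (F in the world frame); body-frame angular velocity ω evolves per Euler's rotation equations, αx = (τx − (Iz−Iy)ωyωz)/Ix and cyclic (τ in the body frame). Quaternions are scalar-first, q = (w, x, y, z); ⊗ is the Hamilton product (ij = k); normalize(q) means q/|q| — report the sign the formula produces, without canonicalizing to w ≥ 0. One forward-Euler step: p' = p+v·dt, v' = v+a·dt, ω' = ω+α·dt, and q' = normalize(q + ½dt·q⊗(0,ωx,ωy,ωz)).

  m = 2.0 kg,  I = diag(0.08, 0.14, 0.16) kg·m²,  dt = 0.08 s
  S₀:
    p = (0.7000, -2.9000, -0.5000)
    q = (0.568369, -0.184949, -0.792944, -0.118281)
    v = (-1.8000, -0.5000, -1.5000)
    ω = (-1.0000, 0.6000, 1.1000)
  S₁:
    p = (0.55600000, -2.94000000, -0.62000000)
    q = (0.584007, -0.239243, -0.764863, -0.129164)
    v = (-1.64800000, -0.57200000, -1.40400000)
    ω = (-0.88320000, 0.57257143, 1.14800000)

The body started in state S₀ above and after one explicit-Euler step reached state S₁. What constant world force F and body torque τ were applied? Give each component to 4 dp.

F = (3.8000, -1.8000, 2.4000)
τ = (0.1300, 0.0400, 0.0600)

Δv = v₁−v₀ = (0.15200000, -0.07200000, 0.09600000)
F = m·Δv/dt = (3.8000, -1.8000, 2.4000)
Δω = ω₁−ω₀ = (0.11680000, -0.02742857, 0.04800000)
precession coupling = (0.0132, 0.0880, -0.0360)
I·α + gyro = (0.1300, 0.0400, 0.0600)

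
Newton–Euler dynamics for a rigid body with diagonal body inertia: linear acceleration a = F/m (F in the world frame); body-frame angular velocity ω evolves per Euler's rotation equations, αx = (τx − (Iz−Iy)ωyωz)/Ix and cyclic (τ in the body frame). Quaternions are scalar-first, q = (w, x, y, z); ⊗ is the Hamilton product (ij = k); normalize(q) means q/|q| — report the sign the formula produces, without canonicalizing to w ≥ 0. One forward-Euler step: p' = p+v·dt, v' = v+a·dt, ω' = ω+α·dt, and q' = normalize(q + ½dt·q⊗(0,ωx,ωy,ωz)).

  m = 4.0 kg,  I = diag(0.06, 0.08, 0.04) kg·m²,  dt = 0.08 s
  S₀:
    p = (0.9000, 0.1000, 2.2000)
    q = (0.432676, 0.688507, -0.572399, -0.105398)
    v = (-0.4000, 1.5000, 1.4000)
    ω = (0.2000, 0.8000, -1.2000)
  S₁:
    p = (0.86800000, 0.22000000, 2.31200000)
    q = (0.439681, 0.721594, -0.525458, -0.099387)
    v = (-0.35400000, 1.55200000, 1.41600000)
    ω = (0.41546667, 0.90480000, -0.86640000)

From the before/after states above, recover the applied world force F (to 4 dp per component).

v₁ − v₀ = (0.04600000, 0.05200000, 0.01600000)
m·(v₁−v₀)/dt = (2.3000, 2.6000, 0.8000)

F = (2.3000, 2.6000, 0.8000)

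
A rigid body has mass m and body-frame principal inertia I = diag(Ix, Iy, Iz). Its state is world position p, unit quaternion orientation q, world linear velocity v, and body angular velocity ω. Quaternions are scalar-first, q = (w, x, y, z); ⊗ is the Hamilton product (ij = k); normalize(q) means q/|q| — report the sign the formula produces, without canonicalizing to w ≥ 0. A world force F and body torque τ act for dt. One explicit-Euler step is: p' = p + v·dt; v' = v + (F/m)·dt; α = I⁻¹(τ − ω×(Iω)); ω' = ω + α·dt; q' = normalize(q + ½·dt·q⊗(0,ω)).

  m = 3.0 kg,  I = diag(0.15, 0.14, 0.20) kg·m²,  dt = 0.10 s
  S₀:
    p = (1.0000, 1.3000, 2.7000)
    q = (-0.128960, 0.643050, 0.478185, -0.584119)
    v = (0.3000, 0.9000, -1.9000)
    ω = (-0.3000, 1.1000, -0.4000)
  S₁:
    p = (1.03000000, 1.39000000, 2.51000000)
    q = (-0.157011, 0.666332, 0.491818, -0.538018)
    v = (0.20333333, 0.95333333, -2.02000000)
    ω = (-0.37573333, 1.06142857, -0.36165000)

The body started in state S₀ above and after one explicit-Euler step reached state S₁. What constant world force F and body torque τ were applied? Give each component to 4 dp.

F = (-2.9000, 1.6000, -3.6000)
τ = (-0.1400, -0.0600, 0.0800)

rate change Δω = (-0.07573333, -0.03857143, 0.03835000)
τ = I·(Δω/dt) + ω₀×(Iω₀) = (-0.1400, -0.0600, 0.0800)
Δv = v₁−v₀ = (-0.09666667, 0.05333333, -0.12000000)
m·(v₁−v₀)/dt = (-2.9000, 1.6000, -3.6000)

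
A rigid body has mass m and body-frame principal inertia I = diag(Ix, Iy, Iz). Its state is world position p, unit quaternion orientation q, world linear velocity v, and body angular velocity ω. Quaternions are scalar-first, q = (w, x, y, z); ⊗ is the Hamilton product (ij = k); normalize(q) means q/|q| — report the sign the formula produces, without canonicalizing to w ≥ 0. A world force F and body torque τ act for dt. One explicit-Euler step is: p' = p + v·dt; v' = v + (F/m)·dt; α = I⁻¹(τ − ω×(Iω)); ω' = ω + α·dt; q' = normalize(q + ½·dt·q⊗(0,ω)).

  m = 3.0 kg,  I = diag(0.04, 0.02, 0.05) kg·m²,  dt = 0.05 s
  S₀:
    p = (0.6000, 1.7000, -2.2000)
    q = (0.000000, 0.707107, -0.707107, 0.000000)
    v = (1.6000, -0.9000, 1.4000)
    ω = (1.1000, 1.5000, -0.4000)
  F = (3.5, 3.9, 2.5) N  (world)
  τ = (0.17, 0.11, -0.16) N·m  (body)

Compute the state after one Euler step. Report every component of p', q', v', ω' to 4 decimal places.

p' = (0.6800, 1.6550, -2.1300)
q' = (0.0071, 0.7134, -0.6992, 0.0459)
v' = (1.6583, -0.8350, 1.4417)
ω' = (1.3350, 1.7640, -0.5270)

gyro term ω×Iω = (-0.0180, 0.0044, -0.0330)
angular accel α = (4.7000, 5.2800, -2.5400)
new body rate ω' = (1.3350, 1.7640, -0.5270)
q⊗(0,ω) = (0.2828428, 0.2828428, 0.2828428, 1.8384782)
q' = normalize(q + ½dt·q⊗(0,ω)) = (0.0071, 0.7134, -0.6992, 0.0459)
p' = p + v·dt = (0.6800, 1.6550, -2.1300)
v + (F/m)dt = (1.6583, -0.8350, 1.4417)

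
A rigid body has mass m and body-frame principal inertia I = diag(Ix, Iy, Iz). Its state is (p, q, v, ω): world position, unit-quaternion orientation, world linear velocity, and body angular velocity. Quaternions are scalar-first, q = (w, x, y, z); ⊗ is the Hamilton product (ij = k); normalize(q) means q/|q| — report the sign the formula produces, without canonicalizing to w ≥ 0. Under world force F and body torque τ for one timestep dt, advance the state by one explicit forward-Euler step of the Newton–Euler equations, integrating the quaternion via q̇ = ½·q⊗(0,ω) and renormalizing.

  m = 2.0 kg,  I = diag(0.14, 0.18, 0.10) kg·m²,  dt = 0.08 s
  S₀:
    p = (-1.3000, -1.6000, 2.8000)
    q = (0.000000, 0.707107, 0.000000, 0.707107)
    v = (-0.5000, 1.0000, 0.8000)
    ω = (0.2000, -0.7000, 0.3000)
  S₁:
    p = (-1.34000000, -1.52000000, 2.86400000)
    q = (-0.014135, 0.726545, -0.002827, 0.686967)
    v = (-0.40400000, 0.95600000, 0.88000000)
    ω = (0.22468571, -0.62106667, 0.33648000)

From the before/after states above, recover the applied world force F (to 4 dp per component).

velocity change Δv = (0.09600000, -0.04400000, 0.08000000)
m·(v₁−v₀)/dt = (2.4000, -1.1000, 2.0000)

F = (2.4000, -1.1000, 2.0000)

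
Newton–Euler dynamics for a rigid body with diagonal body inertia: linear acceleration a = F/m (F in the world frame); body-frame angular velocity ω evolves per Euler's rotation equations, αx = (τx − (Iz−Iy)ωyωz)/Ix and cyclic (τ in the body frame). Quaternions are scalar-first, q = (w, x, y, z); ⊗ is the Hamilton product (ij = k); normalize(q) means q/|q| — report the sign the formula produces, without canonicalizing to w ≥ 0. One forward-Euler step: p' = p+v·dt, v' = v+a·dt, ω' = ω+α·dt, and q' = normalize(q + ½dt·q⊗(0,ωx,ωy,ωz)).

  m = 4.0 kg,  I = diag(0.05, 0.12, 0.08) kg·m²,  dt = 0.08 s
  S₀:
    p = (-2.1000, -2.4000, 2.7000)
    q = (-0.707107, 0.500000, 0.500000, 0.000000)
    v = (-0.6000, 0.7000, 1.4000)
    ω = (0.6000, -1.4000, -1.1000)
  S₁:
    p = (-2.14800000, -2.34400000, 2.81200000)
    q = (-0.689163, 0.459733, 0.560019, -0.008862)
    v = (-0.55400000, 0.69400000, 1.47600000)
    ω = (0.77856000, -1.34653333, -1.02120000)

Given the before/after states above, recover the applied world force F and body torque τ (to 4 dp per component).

v₁ − v₀ = (0.04600000, -0.00600000, 0.07600000)
applied force F = (2.3000, -0.3000, 3.8000)
rate change Δω = (0.17856000, 0.05346667, 0.07880000)
gyro term ω₀×Iω₀ = (-0.0616, 0.0198, -0.0588)
τ = I·(Δω/dt) + ω₀×(Iω₀) = (0.0500, 0.1000, 0.0200)

F = (2.3000, -0.3000, 3.8000)
τ = (0.0500, 0.1000, 0.0200)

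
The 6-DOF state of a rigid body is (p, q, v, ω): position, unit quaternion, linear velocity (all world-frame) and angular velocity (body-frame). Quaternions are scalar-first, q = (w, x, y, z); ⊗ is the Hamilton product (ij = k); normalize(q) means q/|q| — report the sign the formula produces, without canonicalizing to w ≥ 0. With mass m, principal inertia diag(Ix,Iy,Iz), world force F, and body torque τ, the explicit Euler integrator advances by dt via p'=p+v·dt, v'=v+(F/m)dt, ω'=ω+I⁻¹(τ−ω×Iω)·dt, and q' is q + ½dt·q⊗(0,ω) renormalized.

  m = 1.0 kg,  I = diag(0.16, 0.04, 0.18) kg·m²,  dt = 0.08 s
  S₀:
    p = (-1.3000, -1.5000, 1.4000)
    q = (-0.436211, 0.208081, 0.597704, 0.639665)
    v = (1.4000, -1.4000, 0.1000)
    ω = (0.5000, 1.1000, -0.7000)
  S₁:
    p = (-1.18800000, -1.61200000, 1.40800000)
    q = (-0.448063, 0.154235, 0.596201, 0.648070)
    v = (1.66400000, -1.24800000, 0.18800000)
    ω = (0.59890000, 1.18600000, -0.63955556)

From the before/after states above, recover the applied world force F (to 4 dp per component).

Δv = v₁−v₀ = (0.26400000, 0.15200000, 0.08800000)
m·(v₁−v₀)/dt = (3.3000, 1.9000, 1.1000)

F = (3.3000, 1.9000, 1.1000)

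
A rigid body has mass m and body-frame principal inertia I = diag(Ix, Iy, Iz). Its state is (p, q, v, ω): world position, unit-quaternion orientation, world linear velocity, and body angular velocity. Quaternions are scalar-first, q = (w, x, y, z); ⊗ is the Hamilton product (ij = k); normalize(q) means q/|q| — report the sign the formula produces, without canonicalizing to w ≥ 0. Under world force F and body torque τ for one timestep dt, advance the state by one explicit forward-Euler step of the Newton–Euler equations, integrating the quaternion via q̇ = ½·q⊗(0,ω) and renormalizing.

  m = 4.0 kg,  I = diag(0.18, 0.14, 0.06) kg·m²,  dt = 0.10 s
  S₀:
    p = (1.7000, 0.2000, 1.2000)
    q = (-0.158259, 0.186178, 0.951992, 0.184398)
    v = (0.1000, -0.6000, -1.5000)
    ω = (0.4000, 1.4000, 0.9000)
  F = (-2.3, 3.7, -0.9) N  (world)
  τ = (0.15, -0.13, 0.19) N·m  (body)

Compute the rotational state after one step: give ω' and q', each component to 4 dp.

ω' = (0.5393, 1.2763, 1.2540)
q' = (-0.2361, 0.2122, 0.9328, 0.1706)

angular accel α = (1.3933, -1.2371, 3.5400)
ω + α·dt = (0.5393, 1.2763, 1.2540)
Hamilton product q⊗(0,ω) = (-1.5732182, 0.5353320, -0.3153636, -0.2625807)
q' = normalize(q + ½dt·q⊗(0,ω)) = (-0.2361, 0.2122, 0.9328, 0.1706)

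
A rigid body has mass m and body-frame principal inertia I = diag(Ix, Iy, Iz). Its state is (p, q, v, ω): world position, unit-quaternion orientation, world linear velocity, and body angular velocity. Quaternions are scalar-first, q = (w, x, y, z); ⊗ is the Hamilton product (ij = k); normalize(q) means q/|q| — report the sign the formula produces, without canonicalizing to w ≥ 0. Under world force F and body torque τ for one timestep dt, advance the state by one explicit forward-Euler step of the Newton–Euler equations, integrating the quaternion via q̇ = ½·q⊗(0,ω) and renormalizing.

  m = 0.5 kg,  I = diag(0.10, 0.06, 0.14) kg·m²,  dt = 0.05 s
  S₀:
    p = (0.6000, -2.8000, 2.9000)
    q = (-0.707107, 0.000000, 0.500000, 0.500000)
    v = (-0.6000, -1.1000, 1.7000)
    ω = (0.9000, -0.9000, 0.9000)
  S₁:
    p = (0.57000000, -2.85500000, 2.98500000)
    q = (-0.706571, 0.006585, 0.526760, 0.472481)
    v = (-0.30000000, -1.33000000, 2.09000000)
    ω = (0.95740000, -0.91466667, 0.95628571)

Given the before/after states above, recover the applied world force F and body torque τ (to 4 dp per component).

Δv = v₁−v₀ = (0.30000000, -0.23000000, 0.39000000)
m·(v₁−v₀)/dt = (3.0000, -2.3000, 3.9000)
ω₁ − ω₀ = (0.05740000, -0.01466667, 0.05628571)
I·α + gyro = (0.0500, -0.0500, 0.1900)

F = (3.0000, -2.3000, 3.9000)
τ = (0.0500, -0.0500, 0.1900)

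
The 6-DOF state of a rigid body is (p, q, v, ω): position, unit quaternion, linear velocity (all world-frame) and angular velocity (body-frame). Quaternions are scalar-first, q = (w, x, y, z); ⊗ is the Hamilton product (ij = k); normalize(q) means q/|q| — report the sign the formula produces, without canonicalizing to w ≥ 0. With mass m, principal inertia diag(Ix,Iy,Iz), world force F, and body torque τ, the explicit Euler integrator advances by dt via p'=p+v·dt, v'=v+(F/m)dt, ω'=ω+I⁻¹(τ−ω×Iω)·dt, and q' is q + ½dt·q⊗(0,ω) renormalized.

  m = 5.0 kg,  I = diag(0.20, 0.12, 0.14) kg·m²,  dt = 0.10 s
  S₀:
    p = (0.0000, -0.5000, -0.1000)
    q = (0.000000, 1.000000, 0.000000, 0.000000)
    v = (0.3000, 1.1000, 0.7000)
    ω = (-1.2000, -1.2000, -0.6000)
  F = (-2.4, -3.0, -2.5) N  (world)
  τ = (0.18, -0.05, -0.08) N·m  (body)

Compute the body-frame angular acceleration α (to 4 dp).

α = (0.8280, -0.7767, 0.2514)

ω×(Iω) gyroscopic = (0.0144, 0.0432, -0.1152)
angular accel α = (0.8280, -0.7767, 0.2514)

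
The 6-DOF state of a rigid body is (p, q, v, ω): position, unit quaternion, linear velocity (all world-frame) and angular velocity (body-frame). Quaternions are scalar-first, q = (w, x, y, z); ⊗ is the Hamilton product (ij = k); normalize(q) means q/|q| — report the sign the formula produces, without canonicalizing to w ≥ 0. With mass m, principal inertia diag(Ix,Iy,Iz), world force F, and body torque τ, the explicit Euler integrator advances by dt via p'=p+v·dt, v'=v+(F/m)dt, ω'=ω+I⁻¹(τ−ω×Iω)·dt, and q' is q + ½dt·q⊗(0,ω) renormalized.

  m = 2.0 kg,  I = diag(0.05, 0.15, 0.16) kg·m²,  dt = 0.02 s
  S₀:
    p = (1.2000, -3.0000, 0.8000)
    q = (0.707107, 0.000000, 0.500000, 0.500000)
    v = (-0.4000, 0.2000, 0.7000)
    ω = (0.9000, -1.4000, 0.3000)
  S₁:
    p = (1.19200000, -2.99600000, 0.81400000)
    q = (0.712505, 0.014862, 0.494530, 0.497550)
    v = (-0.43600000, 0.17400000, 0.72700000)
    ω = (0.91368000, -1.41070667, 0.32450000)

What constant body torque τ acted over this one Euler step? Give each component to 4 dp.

Δω = ω₁−ω₀ = (0.01368000, -0.01070667, 0.02450000)
applied torque τ = (0.0300, -0.1100, 0.0700)

τ = (0.0300, -0.1100, 0.0700)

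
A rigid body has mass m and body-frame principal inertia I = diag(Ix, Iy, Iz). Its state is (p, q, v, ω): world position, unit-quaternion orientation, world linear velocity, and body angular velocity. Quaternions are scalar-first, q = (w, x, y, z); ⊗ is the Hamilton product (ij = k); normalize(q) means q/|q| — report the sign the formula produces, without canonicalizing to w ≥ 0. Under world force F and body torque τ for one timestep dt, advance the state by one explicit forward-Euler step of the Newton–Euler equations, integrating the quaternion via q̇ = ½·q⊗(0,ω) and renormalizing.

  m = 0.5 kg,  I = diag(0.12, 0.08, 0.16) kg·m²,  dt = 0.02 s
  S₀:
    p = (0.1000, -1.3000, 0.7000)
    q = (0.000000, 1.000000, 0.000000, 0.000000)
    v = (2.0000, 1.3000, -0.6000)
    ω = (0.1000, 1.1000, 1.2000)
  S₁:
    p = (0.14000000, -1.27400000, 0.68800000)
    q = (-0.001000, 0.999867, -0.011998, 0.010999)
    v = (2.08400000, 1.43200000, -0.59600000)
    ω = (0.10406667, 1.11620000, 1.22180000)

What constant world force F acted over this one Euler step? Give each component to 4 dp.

v₁ − v₀ = (0.08400000, 0.13200000, 0.00400000)
F = m·Δv/dt = (2.1000, 3.3000, 0.1000)

F = (2.1000, 3.3000, 0.1000)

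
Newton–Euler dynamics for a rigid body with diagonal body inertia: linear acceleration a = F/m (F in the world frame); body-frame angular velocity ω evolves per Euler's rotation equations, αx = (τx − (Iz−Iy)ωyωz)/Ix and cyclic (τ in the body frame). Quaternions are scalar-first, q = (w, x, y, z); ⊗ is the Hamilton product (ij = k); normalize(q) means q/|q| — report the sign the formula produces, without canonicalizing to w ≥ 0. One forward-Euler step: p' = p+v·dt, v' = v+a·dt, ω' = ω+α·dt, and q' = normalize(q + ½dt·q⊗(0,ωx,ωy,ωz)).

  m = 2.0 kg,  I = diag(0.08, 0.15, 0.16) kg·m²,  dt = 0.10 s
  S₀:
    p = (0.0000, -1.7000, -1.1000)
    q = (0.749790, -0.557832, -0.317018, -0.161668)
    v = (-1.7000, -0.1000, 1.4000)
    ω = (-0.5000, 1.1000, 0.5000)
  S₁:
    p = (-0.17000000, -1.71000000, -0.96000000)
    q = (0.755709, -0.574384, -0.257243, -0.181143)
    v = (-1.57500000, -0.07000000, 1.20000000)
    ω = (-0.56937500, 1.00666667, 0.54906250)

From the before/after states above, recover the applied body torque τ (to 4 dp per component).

τ = (-0.0500, -0.1200, 0.0400)

ω₁ − ω₀ = (-0.06937500, -0.09333333, 0.04906250)
applied torque τ = (-0.0500, -0.1200, 0.0400)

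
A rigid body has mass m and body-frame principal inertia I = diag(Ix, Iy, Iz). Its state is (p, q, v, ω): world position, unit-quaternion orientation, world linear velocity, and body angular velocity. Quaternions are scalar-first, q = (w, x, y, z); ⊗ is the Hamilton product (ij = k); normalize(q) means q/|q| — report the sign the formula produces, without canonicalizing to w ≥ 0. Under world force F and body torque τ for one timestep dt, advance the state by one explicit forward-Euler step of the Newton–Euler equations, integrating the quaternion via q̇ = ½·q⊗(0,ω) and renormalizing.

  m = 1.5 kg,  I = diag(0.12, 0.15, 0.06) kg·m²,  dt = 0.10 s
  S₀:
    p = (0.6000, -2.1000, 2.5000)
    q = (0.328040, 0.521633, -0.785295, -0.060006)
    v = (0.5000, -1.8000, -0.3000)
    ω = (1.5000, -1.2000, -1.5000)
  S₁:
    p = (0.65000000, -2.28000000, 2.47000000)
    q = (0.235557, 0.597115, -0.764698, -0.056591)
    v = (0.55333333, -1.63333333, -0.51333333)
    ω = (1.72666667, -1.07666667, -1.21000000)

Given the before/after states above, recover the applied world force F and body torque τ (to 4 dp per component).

F = (0.8000, 2.5000, -3.2000)
τ = (0.1100, 0.0500, 0.1200)

ω₁ − ω₀ = (0.22666667, 0.12333333, 0.29000000)
I·α + gyro = (0.1100, 0.0500, 0.1200)
velocity change Δv = (0.05333333, 0.16666667, -0.21333333)
F = m·Δv/dt = (0.8000, 2.5000, -3.2000)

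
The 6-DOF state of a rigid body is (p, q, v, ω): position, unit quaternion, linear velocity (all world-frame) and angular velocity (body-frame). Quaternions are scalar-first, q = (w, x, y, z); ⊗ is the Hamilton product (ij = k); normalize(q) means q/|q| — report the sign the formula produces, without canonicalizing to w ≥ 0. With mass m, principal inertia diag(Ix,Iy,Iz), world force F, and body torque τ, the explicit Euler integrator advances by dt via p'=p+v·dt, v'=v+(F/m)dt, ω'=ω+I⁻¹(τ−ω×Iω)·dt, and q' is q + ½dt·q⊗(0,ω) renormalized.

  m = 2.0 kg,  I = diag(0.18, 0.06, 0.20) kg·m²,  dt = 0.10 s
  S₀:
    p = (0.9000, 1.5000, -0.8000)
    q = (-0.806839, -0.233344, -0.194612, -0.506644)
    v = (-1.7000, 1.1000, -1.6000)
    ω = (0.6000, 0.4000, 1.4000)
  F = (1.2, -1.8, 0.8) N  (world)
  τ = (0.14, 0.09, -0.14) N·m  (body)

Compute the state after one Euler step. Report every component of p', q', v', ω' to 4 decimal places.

p' = (0.7300, 1.6100, -0.9600)
q' = (-0.7581, -0.2602, -0.2090, -0.5602)
v' = (-1.6400, 1.0100, -1.5600)
ω' = (0.6342, 0.5780, 1.3444)

ω×(Iω) gyroscopic = (0.0784, -0.0168, -0.0288)
α = I⁻¹(τ − ω×Iω) = (0.3422, 1.7800, -0.5560)
ω' = ω + α·dt = (0.6342, 0.5780, 1.3444)
q⊗(0,ω) = (0.9271528, -0.5539026, -0.3000404, -1.1061450)
updated quaternion q' = (-0.7581, -0.2602, -0.2090, -0.5602)
linear accel F/m = (0.6000, -0.9000, 0.4000)
new position p' = (0.7300, 1.6100, -0.9600)
v + (F/m)dt = (-1.6400, 1.0100, -1.5600)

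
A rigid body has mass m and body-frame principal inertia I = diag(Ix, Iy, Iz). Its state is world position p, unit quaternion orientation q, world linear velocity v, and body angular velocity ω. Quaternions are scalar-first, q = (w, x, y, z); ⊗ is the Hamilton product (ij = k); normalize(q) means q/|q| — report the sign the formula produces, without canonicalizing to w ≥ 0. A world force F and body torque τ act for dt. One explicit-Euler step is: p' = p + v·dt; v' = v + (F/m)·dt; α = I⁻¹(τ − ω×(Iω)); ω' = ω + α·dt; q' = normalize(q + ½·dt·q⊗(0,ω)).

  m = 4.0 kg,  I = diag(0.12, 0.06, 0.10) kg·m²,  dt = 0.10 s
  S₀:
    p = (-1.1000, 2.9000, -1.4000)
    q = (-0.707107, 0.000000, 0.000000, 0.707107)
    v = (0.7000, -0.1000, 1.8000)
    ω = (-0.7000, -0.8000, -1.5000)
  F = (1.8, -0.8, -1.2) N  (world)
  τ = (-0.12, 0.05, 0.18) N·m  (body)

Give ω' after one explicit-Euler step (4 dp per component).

ω' = (-0.8400, -0.7517, -1.2864)

ω×(Iω) gyroscopic = (0.0480, 0.0210, -0.0336)
(τ − ω×Iω)/I = (-1.4000, 0.4833, 2.1360)
ω + α·dt = (-0.8400, -0.7517, -1.2864)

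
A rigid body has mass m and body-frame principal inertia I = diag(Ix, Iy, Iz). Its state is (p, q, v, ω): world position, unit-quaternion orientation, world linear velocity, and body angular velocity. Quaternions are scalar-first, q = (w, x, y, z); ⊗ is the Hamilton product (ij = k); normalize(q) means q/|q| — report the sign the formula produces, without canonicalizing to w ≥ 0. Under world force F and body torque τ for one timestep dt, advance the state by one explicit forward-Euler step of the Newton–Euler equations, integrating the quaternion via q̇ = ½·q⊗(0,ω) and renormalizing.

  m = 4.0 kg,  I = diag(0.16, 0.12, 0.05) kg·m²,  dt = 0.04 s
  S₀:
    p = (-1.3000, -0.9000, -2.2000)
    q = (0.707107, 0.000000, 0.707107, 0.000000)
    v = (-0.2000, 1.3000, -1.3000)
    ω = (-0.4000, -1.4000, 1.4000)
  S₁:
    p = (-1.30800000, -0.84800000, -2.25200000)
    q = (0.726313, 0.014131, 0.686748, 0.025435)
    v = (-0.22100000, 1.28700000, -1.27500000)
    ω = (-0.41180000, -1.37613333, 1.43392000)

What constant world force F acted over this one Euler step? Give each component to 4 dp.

v₁ − v₀ = (-0.02100000, -0.01300000, 0.02500000)
applied force F = (-2.1000, -1.3000, 2.5000)

F = (-2.1000, -1.3000, 2.5000)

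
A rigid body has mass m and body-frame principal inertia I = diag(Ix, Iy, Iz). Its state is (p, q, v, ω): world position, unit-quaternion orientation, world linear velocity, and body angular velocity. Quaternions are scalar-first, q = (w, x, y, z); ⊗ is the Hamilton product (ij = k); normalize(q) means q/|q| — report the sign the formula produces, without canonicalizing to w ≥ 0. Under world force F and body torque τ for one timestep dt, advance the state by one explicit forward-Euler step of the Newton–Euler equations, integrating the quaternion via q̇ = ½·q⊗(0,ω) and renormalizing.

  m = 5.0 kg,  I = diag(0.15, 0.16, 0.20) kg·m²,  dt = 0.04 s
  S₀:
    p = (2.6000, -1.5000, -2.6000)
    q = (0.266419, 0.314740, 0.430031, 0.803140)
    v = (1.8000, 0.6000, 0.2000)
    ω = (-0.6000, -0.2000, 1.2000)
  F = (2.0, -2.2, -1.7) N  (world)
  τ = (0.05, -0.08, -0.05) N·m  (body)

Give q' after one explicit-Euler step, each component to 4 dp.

Hamilton product q⊗(0,ω) = (-0.6889178, 0.5168138, -0.9128558, 0.5147734)
q' = normalize(q + ½dt·q⊗(0,ω)) = (0.2525, 0.3250, 0.4116, 0.8131)

q' = (0.2525, 0.3250, 0.4116, 0.8131)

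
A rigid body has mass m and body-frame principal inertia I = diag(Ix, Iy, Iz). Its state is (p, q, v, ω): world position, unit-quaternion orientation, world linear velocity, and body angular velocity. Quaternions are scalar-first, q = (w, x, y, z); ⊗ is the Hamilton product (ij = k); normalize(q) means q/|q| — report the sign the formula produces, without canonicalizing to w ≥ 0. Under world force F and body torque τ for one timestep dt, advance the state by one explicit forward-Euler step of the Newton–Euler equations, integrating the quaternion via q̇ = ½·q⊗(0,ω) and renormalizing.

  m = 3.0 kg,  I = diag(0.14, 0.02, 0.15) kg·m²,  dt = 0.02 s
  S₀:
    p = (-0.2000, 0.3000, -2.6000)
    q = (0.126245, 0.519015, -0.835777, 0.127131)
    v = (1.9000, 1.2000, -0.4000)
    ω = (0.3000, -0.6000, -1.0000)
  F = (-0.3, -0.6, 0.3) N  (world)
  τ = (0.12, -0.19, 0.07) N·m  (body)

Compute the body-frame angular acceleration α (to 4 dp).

α = (0.3000, -9.6500, 0.3227)

gyro term ω×Iω = (0.0780, 0.0030, 0.0216)
angular accel α = (0.3000, -9.6500, 0.3227)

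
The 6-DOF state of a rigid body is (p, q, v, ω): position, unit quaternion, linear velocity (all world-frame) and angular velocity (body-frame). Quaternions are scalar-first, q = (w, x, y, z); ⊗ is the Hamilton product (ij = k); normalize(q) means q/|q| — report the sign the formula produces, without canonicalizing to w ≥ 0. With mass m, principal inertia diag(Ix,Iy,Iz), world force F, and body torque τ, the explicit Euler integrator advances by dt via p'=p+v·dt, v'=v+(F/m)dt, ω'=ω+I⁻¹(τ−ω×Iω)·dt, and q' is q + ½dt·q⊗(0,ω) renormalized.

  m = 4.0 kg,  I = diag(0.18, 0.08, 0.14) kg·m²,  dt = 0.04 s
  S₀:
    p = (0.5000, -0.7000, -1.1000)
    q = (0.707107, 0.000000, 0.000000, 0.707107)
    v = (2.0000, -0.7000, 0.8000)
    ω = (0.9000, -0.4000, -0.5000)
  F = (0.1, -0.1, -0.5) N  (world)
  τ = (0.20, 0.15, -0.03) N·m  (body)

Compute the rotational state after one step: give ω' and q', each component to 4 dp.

ω' = (0.9418, -0.3160, -0.5189)
q' = (0.7140, 0.0184, 0.0071, 0.6999)

ω×(Iω) gyroscopic = (0.0120, -0.0180, 0.0360)
angular accel α = (1.0444, 2.1000, -0.4714)
ω' = ω + α·dt = (0.9418, -0.3160, -0.5189)
2q̇ = q⊗(0,ω) = (0.3535535, 0.9192391, 0.3535535, -0.3535535)
q' = normalize(q + ½dt·q⊗(0,ω)) = (0.7140, 0.0184, 0.0071, 0.6999)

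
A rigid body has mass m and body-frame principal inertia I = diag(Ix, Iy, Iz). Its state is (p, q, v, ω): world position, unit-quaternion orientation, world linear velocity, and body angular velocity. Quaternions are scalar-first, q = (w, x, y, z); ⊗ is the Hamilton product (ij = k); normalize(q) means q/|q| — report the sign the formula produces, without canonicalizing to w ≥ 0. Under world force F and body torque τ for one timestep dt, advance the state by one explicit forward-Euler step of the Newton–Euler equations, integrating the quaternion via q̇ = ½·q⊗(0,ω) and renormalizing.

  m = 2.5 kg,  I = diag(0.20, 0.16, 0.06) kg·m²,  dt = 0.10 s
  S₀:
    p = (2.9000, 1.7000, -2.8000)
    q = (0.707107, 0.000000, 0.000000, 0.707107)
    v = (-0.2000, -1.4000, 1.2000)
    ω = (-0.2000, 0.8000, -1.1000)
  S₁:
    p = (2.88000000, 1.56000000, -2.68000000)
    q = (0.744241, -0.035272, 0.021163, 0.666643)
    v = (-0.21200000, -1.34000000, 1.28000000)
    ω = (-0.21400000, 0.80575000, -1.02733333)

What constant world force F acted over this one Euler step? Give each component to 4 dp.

Δv = v₁−v₀ = (-0.01200000, 0.06000000, 0.08000000)
m·(v₁−v₀)/dt = (-0.3000, 1.5000, 2.0000)

F = (-0.3000, 1.5000, 2.0000)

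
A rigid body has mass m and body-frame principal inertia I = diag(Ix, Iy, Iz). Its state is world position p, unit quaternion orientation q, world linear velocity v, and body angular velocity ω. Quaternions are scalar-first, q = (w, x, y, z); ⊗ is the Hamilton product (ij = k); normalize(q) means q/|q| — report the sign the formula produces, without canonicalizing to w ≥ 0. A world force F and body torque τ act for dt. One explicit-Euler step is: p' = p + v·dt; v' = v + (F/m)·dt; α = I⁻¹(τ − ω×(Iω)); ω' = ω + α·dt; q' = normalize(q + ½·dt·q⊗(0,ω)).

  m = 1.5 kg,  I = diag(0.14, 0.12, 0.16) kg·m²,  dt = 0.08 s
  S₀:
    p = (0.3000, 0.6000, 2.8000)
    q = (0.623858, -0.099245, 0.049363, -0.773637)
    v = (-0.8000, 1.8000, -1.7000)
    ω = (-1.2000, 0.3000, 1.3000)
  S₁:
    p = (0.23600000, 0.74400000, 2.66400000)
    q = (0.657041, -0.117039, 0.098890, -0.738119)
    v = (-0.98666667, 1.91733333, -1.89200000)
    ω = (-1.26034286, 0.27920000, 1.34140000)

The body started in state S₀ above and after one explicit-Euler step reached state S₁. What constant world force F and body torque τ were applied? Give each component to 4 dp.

rate change Δω = (-0.06034286, -0.02080000, 0.04140000)
applied torque τ = (-0.0900, 0.0000, 0.0900)
v₁ − v₀ = (-0.18666667, 0.11733333, -0.19200000)
F = m·Δv/dt = (-3.5000, 2.2000, -3.6000)

F = (-3.5000, 2.2000, -3.6000)
τ = (-0.0900, 0.0000, 0.0900)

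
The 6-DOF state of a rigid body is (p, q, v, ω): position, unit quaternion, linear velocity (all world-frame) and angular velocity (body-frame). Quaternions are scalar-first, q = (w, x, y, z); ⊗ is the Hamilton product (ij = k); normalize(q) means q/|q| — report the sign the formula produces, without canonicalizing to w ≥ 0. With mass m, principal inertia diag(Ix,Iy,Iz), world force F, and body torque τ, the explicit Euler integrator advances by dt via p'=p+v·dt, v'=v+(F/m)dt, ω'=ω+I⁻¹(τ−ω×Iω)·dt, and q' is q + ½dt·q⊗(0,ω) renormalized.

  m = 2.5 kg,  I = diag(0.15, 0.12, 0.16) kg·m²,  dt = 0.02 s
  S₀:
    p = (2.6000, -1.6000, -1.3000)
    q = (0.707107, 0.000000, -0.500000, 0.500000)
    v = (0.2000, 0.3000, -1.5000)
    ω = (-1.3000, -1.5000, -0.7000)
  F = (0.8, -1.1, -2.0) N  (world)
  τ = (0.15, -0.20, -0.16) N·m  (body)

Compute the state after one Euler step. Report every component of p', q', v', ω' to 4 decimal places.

p' = p + v·dt = (2.6040, -1.5940, -1.3300)
new velocity v' = (0.2064, 0.2912, -1.5160)
gyro term ω×Iω = (0.0420, -0.0091, -0.0585)
α = I⁻¹(τ − ω×Iω) = (0.7200, -1.5908, -0.6344)
ω' = ω + α·dt = (-1.2856, -1.5318, -0.7127)
q⊗(0,ω) = (-0.4000000, 0.1807609, -1.7106605, -1.1449749)
updated quaternion q' = (0.7030, 0.0018, -0.5170, 0.4884)

p' = (2.6040, -1.5940, -1.3300)
q' = (0.7030, 0.0018, -0.5170, 0.4884)
v' = (0.2064, 0.2912, -1.5160)
ω' = (-1.2856, -1.5318, -0.7127)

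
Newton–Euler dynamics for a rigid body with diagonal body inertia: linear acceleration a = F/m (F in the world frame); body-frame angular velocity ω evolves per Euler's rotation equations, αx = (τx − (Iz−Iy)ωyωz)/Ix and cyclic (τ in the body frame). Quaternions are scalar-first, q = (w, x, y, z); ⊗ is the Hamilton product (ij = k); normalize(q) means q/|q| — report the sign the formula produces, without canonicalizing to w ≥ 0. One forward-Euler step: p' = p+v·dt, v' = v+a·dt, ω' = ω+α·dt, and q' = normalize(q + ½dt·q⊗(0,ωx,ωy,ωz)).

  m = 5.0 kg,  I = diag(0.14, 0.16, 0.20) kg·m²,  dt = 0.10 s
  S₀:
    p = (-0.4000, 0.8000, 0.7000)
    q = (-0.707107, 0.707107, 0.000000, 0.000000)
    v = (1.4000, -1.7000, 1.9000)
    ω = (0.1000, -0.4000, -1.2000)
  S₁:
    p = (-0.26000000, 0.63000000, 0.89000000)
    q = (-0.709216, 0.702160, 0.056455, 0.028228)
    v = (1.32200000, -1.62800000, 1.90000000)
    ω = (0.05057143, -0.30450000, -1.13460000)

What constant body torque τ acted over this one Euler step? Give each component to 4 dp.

ω₁ − ω₀ = (-0.04942857, 0.09550000, 0.06540000)
τ = I·(Δω/dt) + ω₀×(Iω₀) = (-0.0500, 0.1600, 0.1300)

τ = (-0.0500, 0.1600, 0.1300)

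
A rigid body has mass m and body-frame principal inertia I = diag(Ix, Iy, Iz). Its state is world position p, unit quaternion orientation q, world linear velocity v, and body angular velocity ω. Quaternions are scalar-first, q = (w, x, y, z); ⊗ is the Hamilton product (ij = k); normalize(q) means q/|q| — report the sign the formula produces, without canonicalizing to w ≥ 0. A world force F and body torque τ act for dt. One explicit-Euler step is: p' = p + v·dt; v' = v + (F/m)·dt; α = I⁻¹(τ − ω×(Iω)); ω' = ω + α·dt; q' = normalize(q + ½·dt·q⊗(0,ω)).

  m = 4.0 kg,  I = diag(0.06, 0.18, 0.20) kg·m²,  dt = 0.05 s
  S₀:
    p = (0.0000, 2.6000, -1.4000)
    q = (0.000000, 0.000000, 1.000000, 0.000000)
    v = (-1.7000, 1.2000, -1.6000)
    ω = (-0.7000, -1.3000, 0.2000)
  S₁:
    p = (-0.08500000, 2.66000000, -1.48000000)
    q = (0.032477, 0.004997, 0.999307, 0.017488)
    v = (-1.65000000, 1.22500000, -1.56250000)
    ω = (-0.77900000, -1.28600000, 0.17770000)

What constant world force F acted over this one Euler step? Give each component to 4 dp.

F = (4.0000, 2.0000, 3.0000)

Δv = v₁−v₀ = (0.05000000, 0.02500000, 0.03750000)
applied force F = (4.0000, 2.0000, 3.0000)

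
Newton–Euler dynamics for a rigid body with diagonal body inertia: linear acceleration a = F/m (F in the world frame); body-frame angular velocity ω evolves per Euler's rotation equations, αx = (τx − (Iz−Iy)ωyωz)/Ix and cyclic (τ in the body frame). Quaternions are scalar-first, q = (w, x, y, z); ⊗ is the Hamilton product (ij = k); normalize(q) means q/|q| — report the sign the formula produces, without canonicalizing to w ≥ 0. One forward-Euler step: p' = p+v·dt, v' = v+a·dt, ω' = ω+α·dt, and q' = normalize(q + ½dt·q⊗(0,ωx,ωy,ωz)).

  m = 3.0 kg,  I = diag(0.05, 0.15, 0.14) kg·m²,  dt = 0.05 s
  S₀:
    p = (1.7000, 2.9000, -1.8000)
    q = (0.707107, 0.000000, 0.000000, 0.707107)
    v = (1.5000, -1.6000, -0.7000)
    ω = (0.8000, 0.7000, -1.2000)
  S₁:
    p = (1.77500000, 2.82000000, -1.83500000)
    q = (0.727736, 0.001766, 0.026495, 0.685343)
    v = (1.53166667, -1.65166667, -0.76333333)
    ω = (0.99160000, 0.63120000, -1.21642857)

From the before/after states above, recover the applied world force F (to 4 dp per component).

velocity change Δv = (0.03166667, -0.05166667, -0.06333333)
F = m·Δv/dt = (1.9000, -3.1000, -3.8000)

F = (1.9000, -3.1000, -3.8000)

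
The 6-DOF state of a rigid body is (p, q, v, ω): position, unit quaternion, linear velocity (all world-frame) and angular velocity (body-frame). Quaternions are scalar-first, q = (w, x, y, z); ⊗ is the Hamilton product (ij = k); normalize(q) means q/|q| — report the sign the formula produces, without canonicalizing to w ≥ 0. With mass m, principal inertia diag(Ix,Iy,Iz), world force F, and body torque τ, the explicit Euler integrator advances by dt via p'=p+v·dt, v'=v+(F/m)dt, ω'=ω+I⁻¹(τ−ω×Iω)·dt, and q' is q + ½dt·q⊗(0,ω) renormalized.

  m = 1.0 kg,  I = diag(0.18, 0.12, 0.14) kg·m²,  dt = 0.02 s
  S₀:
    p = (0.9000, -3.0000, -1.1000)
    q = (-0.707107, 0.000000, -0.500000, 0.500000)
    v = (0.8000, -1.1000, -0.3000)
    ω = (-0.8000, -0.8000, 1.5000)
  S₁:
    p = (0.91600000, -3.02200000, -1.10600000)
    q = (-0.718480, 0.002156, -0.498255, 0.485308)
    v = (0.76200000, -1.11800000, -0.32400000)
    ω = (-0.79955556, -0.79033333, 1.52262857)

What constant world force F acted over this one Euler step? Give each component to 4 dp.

F = (-1.9000, -0.9000, -1.2000)

v₁ − v₀ = (-0.03800000, -0.01800000, -0.02400000)
m·(v₁−v₀)/dt = (-1.9000, -0.9000, -1.2000)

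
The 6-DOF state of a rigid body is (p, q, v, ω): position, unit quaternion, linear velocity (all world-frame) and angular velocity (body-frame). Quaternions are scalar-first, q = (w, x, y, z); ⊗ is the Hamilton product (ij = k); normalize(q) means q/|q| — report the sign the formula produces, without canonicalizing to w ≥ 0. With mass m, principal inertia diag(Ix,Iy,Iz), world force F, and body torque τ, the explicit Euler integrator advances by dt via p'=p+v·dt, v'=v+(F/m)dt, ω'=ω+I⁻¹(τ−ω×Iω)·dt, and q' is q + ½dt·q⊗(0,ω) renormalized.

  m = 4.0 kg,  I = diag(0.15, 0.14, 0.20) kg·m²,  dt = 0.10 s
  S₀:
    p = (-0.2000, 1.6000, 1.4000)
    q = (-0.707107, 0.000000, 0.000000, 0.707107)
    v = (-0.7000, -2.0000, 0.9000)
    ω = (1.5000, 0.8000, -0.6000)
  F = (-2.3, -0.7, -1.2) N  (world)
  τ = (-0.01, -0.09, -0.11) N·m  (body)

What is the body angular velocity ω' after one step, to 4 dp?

ω' = (1.5125, 0.7036, -0.6490)

ω×(Iω) gyroscopic = (-0.0288, 0.0450, -0.0120)
(τ − ω×Iω)/I = (0.1253, -0.9643, -0.4900)
ω + α·dt = (1.5125, 0.7036, -0.6490)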